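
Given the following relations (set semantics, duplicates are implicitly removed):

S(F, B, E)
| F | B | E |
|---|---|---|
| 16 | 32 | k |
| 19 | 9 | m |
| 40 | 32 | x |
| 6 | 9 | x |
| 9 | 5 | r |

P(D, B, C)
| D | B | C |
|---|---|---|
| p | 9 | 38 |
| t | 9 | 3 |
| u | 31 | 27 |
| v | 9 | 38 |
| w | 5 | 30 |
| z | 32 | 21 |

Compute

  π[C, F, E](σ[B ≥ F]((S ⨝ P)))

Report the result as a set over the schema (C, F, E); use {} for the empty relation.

S ⋈ P (natural join on B): {(16, 32, k, z, 21), (19, 9, m, p, 38), (19, 9, m, t, 3), (19, 9, m, v, 38), (40, 32, x, z, 21), (6, 9, x, p, 38), (6, 9, x, t, 3), (6, 9, x, v, 38), (9, 5, r, w, 30)}
Filtering on B ≥ F leaves {(16, 32, k, z, 21), (6, 9, x, p, 38), (6, 9, x, t, 3), (6, 9, x, v, 38)}.
Keep only column(s) C, F, E (1 duplicate(s) eliminated): {(21, 16, k), (3, 6, x), (38, 6, x)}

{(21, 16, k), (3, 6, x), (38, 6, x)}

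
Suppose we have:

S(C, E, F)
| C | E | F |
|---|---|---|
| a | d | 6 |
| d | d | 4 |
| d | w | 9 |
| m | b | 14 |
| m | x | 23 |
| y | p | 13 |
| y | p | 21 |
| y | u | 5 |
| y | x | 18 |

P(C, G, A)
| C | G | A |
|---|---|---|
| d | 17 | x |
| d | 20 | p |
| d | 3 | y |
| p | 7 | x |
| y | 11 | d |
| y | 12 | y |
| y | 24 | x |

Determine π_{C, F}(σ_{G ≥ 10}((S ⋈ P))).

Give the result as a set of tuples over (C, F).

Natural join on C: {(d, d, 4, 17, x), (d, d, 4, 20, p), (d, d, 4, 3, y), (d, w, 9, 17, x), (d, w, 9, 20, p), (d, w, 9, 3, y), (y, p, 13, 11, d), (y, p, 13, 12, y), (y, p, 13, 24, x), (y, p, 21, 11, d), (y, p, 21, 12, y), (y, p, 21, 24, x), (y, u, 5, 11, d), (y, u, 5, 12, y), (y, u, 5, 24, x), (y, x, 18, 11, d), (y, x, 18, 12, y), (y, x, 18, 24, x)}
Apply σ_{G ≥ 10}; surviving tuples: {(d, d, 4, 17, x), (d, d, 4, 20, p), (d, w, 9, 17, x), (d, w, 9, 20, p), (y, p, 13, 11, d), (y, p, 13, 12, y), (y, p, 13, 24, x), (y, p, 21, 11, d), (y, p, 21, 12, y), (y, p, 21, 24, x), (y, u, 5, 11, d), (y, u, 5, 12, y), (y, u, 5, 24, x), (y, x, 18, 11, d), (y, x, 18, 12, y), (y, x, 18, 24, x)}
Projecting to C, F (10 duplicate(s) eliminated): {(d, 4), (d, 9), (y, 13), (y, 18), (y, 21), (y, 5)}

{(d, 4), (d, 9), (y, 13), (y, 18), (y, 21), (y, 5)}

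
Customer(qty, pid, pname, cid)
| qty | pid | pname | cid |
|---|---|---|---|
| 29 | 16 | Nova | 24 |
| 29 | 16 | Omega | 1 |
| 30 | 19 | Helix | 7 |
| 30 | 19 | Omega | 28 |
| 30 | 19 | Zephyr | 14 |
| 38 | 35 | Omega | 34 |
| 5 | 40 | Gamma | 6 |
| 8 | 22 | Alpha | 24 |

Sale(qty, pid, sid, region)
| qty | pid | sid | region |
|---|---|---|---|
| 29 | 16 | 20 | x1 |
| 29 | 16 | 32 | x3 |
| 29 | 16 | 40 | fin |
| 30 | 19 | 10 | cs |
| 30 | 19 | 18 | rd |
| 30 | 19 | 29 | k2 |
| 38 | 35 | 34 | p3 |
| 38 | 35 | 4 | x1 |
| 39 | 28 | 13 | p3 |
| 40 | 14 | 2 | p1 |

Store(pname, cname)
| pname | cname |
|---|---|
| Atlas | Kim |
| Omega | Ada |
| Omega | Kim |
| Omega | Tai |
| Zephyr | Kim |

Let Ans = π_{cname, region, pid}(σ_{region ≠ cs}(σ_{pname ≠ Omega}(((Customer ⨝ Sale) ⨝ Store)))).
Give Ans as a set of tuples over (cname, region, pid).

{(Kim, k2, 19), (Kim, rd, 19)}

Customer ⋈ Sale (natural join on qty, pid): {(29, 16, Nova, 24, 20, x1), (29, 16, Nova, 24, 32, x3), (29, 16, Nova, 24, 40, fin), (29, 16, Omega, 1, 20, x1), (29, 16, Omega, 1, 32, x3), (29, 16, Omega, 1, 40, fin), (30, 19, Helix, 7, 10, cs), (30, 19, Helix, 7, 18, rd), (30, 19, Helix, 7, 29, k2), (30, 19, Omega, 28, 10, cs), (30, 19, Omega, 28, 18, rd), (30, 19, Omega, 28, 29, k2), (30, 19, Zephyr, 14, 10, cs), (30, 19, Zephyr, 14, 18, rd), (30, 19, Zephyr, 14, 29, k2), (38, 35, Omega, 34, 34, p3), (38, 35, Omega, 34, 4, x1)}
(Customer ⨝ Sale) ⋈ Store (natural join on pname): {(29, 16, Omega, 1, 20, x1, Ada), (29, 16, Omega, 1, 20, x1, Kim), (29, 16, Omega, 1, 20, x1, Tai), (29, 16, Omega, 1, 32, x3, Ada), (29, 16, Omega, 1, 32, x3, Kim), (29, 16, Omega, 1, 32, x3, Tai), (29, 16, Omega, 1, 40, fin, Ada), (29, 16, Omega, 1, 40, fin, Kim), (29, 16, Omega, 1, 40, fin, Tai), (30, 19, Omega, 28, 10, cs, Ada), (30, 19, Omega, 28, 10, cs, Kim), (30, 19, Omega, 28, 10, cs, Tai), (30, 19, Omega, 28, 18, rd, Ada), (30, 19, Omega, 28, 18, rd, Kim), (30, 19, Omega, 28, 18, rd, Tai), (30, 19, Omega, 28, 29, k2, Ada), (30, 19, Omega, 28, 29, k2, Kim), (30, 19, Omega, 28, 29, k2, Tai), (30, 19, Zephyr, 14, 10, cs, Kim), (30, 19, Zephyr, 14, 18, rd, Kim), (30, 19, Zephyr, 14, 29, k2, Kim), (38, 35, Omega, 34, 34, p3, Ada), (38, 35, Omega, 34, 34, p3, Kim), (38, 35, Omega, 34, 34, p3, Tai), (38, 35, Omega, 34, 4, x1, Ada), (38, 35, Omega, 34, 4, x1, Kim), (38, 35, Omega, 34, 4, x1, Tai)}
Selection pname ≠ Omega: {(30, 19, Zephyr, 14, 10, cs, Kim), (30, 19, Zephyr, 14, 18, rd, Kim), (30, 19, Zephyr, 14, 29, k2, Kim)}
Selection region ≠ cs: {(30, 19, Zephyr, 14, 18, rd, Kim), (30, 19, Zephyr, 14, 29, k2, Kim)}
π[cname, region, pid]: project onto (cname, region, pid) → {(Kim, k2, 19), (Kim, rd, 19)}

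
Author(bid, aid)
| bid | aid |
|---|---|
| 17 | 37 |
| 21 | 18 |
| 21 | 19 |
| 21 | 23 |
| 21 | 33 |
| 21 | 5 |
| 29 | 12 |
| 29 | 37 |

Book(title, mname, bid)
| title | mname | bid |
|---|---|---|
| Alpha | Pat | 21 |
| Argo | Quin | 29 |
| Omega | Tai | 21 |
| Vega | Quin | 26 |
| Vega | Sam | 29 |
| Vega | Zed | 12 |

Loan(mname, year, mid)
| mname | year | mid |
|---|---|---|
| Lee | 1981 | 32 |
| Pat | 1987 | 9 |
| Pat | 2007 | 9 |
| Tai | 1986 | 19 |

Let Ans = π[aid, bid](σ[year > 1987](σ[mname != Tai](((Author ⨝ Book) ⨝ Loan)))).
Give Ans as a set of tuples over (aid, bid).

Natural join on bid: {(21, 18, Alpha, Pat), (21, 18, Omega, Tai), (21, 19, Alpha, Pat), (21, 19, Omega, Tai), (21, 23, Alpha, Pat), (21, 23, Omega, Tai), (21, 33, Alpha, Pat), (21, 33, Omega, Tai), (21, 5, Alpha, Pat), (21, 5, Omega, Tai), (29, 12, Argo, Quin), (29, 12, Vega, Sam), (29, 37, Argo, Quin), (29, 37, Vega, Sam)}
Natural join on mname: {(21, 18, Alpha, Pat, 1987, 9), (21, 18, Alpha, Pat, 2007, 9), (21, 18, Omega, Tai, 1986, 19), (21, 19, Alpha, Pat, 1987, 9), (21, 19, Alpha, Pat, 2007, 9), (21, 19, Omega, Tai, 1986, 19), (21, 23, Alpha, Pat, 1987, 9), (21, 23, Alpha, Pat, 2007, 9), (21, 23, Omega, Tai, 1986, 19), (21, 33, Alpha, Pat, 1987, 9), (21, 33, Alpha, Pat, 2007, 9), (21, 33, Omega, Tai, 1986, 19), (21, 5, Alpha, Pat, 1987, 9), (21, 5, Alpha, Pat, 2007, 9), (21, 5, Omega, Tai, 1986, 19)}
Apply σ_{mname != Tai}; surviving tuples: {(21, 18, Alpha, Pat, 1987, 9), (21, 18, Alpha, Pat, 2007, 9), (21, 19, Alpha, Pat, 1987, 9), (21, 19, Alpha, Pat, 2007, 9), (21, 23, Alpha, Pat, 1987, 9), (21, 23, Alpha, Pat, 2007, 9), (21, 33, Alpha, Pat, 1987, 9), (21, 33, Alpha, Pat, 2007, 9), (21, 5, Alpha, Pat, 1987, 9), (21, 5, Alpha, Pat, 2007, 9)}
Apply σ_{year > 1987}; surviving tuples: {(21, 18, Alpha, Pat, 2007, 9), (21, 19, Alpha, Pat, 2007, 9), (21, 23, Alpha, Pat, 2007, 9), (21, 33, Alpha, Pat, 2007, 9), (21, 5, Alpha, Pat, 2007, 9)}
Projecting to aid, bid: {(18, 21), (19, 21), (23, 21), (33, 21), (5, 21)}

{(18, 21), (19, 21), (23, 21), (33, 21), (5, 21)}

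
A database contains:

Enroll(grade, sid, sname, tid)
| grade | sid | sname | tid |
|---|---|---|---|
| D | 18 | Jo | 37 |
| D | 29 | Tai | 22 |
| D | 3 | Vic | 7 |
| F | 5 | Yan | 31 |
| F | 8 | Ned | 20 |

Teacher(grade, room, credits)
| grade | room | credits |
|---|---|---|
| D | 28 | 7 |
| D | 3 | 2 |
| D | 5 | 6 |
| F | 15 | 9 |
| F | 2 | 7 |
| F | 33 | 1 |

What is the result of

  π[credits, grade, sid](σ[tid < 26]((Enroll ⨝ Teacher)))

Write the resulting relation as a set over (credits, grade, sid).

{(1, F, 8), (2, D, 29), (2, D, 3), (6, D, 29), (6, D, 3), (7, D, 29), (7, D, 3), (7, F, 8), (9, F, 8)}

Enroll ⋈ Teacher (natural join on grade): {(D, 18, Jo, 37, 28, 7), (D, 18, Jo, 37, 3, 2), (D, 18, Jo, 37, 5, 6), (D, 29, Tai, 22, 28, 7), (D, 29, Tai, 22, 3, 2), (D, 29, Tai, 22, 5, 6), (D, 3, Vic, 7, 28, 7), (D, 3, Vic, 7, 3, 2), (D, 3, Vic, 7, 5, 6), (F, 5, Yan, 31, 15, 9), (F, 5, Yan, 31, 2, 7), (F, 5, Yan, 31, 33, 1), (F, 8, Ned, 20, 15, 9), (F, 8, Ned, 20, 2, 7), (F, 8, Ned, 20, 33, 1)}
Apply σ_{tid < 26}; surviving tuples: {(D, 29, Tai, 22, 28, 7), (D, 29, Tai, 22, 3, 2), (D, 29, Tai, 22, 5, 6), (D, 3, Vic, 7, 28, 7), (D, 3, Vic, 7, 3, 2), (D, 3, Vic, 7, 5, 6), (F, 8, Ned, 20, 15, 9), (F, 8, Ned, 20, 2, 7), (F, 8, Ned, 20, 33, 1)}
Projecting to credits, grade, sid: {(1, F, 8), (2, D, 29), (2, D, 3), (6, D, 29), (6, D, 3), (7, D, 29), (7, D, 3), (7, F, 8), (9, F, 8)}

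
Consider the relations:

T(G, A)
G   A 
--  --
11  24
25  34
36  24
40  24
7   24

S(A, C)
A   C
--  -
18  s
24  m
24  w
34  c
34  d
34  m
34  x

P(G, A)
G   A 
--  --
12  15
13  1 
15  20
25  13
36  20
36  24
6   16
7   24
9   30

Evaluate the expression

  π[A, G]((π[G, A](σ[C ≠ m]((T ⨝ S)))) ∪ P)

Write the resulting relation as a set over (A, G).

Joining T and S on A yields {(11, 24, m), (11, 24, w), (25, 34, c), (25, 34, d), (25, 34, m), (25, 34, x), (36, 24, m), (36, 24, w), (40, 24, m), (40, 24, w), (7, 24, m), (7, 24, w)}.
Selection C ≠ m: {(11, 24, w), (25, 34, c), (25, 34, d), (25, 34, x), (36, 24, w), (40, 24, w), (7, 24, w)}
π_{G, A} gives {(11, 24), (25, 34), (36, 24), (40, 24), (7, 24)} (2 duplicate(s) eliminated).
Union: {(11, 24), (25, 34), (36, 24), (40, 24), (7, 24)} with {(12, 15), (13, 1), (15, 20), (25, 13), (36, 20), (36, 24), (6, 16), (7, 24), (9, 30)} → {(11, 24), (12, 15), (13, 1), (15, 20), (25, 13), (25, 34), (36, 20), (36, 24), (40, 24), (6, 16), (7, 24), (9, 30)}
π_{A, G} gives {(1, 13), (13, 25), (15, 12), (16, 6), (20, 15), (20, 36), (24, 11), (24, 36), (24, 40), (24, 7), (30, 9), (34, 25)}.

{(1, 13), (13, 25), (15, 12), (16, 6), (20, 15), (20, 36), (24, 11), (24, 36), (24, 40), (24, 7), (30, 9), (34, 25)}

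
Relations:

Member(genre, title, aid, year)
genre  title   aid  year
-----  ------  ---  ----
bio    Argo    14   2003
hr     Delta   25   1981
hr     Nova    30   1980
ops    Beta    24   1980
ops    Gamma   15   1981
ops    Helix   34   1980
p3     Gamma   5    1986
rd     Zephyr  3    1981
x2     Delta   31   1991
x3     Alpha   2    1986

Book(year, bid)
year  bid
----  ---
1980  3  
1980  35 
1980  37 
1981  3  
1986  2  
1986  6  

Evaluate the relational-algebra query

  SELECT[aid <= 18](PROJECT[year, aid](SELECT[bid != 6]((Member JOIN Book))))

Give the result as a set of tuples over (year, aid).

{(1981, 15), (1981, 3), (1986, 2), (1986, 5)}

Member ⋈ Book (natural join on year): {(hr, Delta, 25, 1981, 3), (hr, Nova, 30, 1980, 3), (hr, Nova, 30, 1980, 35), (hr, Nova, 30, 1980, 37), (ops, Beta, 24, 1980, 3), (ops, Beta, 24, 1980, 35), (ops, Beta, 24, 1980, 37), (ops, Gamma, 15, 1981, 3), (ops, Helix, 34, 1980, 3), (ops, Helix, 34, 1980, 35), (ops, Helix, 34, 1980, 37), (p3, Gamma, 5, 1986, 2), (p3, Gamma, 5, 1986, 6), (rd, Zephyr, 3, 1981, 3), (x3, Alpha, 2, 1986, 2), (x3, Alpha, 2, 1986, 6)}
Filtering on bid != 6 leaves {(hr, Delta, 25, 1981, 3), (hr, Nova, 30, 1980, 3), (hr, Nova, 30, 1980, 35), (hr, Nova, 30, 1980, 37), (ops, Beta, 24, 1980, 3), (ops, Beta, 24, 1980, 35), (ops, Beta, 24, 1980, 37), (ops, Gamma, 15, 1981, 3), (ops, Helix, 34, 1980, 3), (ops, Helix, 34, 1980, 35), (ops, Helix, 34, 1980, 37), (p3, Gamma, 5, 1986, 2), (rd, Zephyr, 3, 1981, 3), (x3, Alpha, 2, 1986, 2)}.
Keep only column(s) year, aid (6 duplicate(s) eliminated): {(1980, 24), (1980, 30), (1980, 34), (1981, 15), (1981, 25), (1981, 3), (1986, 2), (1986, 5)}
Filtering on aid <= 18 leaves {(1981, 15), (1981, 3), (1986, 2), (1986, 5)}.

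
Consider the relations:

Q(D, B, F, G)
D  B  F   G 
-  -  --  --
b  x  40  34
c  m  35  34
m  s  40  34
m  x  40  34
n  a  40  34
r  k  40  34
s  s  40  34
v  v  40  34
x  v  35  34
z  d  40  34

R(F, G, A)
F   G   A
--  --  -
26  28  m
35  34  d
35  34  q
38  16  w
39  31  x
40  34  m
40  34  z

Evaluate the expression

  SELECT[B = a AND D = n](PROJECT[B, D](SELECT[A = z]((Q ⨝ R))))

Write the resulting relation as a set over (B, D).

Q ⋈ R (natural join on F, G): {(b, x, 40, 34, m), (b, x, 40, 34, z), (c, m, 35, 34, d), (c, m, 35, 34, q), (m, s, 40, 34, m), (m, s, 40, 34, z), (m, x, 40, 34, m), (m, x, 40, 34, z), (n, a, 40, 34, m), (n, a, 40, 34, z), (r, k, 40, 34, m), (r, k, 40, 34, z), (s, s, 40, 34, m), (s, s, 40, 34, z), (v, v, 40, 34, m), (v, v, 40, 34, z), (x, v, 35, 34, d), (x, v, 35, 34, q), (z, d, 40, 34, m), (z, d, 40, 34, z)}
σ[A = z]: keep tuples satisfying A = z → {(b, x, 40, 34, z), (m, s, 40, 34, z), (m, x, 40, 34, z), (n, a, 40, 34, z), (r, k, 40, 34, z), (s, s, 40, 34, z), (v, v, 40, 34, z), (z, d, 40, 34, z)}
π_{B, D} gives {(a, n), (d, z), (k, r), (s, m), (s, s), (v, v), (x, b), (x, m)}.
σ[B = a AND D = n]: keep tuples satisfying B = a AND D = n → {(a, n)}

{(a, n)}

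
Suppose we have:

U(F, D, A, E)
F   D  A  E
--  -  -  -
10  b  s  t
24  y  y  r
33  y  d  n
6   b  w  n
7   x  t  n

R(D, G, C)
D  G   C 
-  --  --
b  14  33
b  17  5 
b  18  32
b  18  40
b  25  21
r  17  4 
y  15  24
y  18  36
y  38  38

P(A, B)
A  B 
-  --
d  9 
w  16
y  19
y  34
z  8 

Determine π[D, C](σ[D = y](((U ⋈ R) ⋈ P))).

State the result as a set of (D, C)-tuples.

{(y, 24), (y, 36), (y, 38)}

Joining U and R on D yields {(10, b, s, t, 14, 33), (10, b, s, t, 17, 5), (10, b, s, t, 18, 32), (10, b, s, t, 18, 40), (10, b, s, t, 25, 21), (24, y, y, r, 15, 24), (24, y, y, r, 18, 36), (24, y, y, r, 38, 38), (33, y, d, n, 15, 24), (33, y, d, n, 18, 36), (33, y, d, n, 38, 38), (6, b, w, n, 14, 33), (6, b, w, n, 17, 5), (6, b, w, n, 18, 32), (6, b, w, n, 18, 40), (6, b, w, n, 25, 21)}.
Joining (U ⋈ R) and P on A yields {(24, y, y, r, 15, 24, 19), (24, y, y, r, 15, 24, 34), (24, y, y, r, 18, 36, 19), (24, y, y, r, 18, 36, 34), (24, y, y, r, 38, 38, 19), (24, y, y, r, 38, 38, 34), (33, y, d, n, 15, 24, 9), (33, y, d, n, 18, 36, 9), (33, y, d, n, 38, 38, 9), (6, b, w, n, 14, 33, 16), (6, b, w, n, 17, 5, 16), (6, b, w, n, 18, 32, 16), (6, b, w, n, 18, 40, 16), (6, b, w, n, 25, 21, 16)}.
Filtering on D = y leaves {(24, y, y, r, 15, 24, 19), (24, y, y, r, 15, 24, 34), (24, y, y, r, 18, 36, 19), (24, y, y, r, 18, 36, 34), (24, y, y, r, 38, 38, 19), (24, y, y, r, 38, 38, 34), (33, y, d, n, 15, 24, 9), (33, y, d, n, 18, 36, 9), (33, y, d, n, 38, 38, 9)}.
Keep only column(s) D, C (6 duplicate(s) eliminated): {(y, 24), (y, 36), (y, 38)}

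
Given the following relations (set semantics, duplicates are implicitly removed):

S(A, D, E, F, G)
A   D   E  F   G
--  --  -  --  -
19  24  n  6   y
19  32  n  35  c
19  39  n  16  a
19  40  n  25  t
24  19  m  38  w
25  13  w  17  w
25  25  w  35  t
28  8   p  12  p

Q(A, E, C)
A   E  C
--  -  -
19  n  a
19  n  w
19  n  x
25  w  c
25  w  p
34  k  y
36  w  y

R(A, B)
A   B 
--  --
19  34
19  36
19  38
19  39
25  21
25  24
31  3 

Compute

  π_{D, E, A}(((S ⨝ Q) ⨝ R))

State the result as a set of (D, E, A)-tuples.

{(13, w, 25), (24, n, 19), (25, w, 25), (32, n, 19), (39, n, 19), (40, n, 19)}

S ⋈ Q (natural join on A, E): {(19, 24, n, 6, y, a), (19, 24, n, 6, y, w), (19, 24, n, 6, y, x), (19, 32, n, 35, c, a), (19, 32, n, 35, c, w), (19, 32, n, 35, c, x), (19, 39, n, 16, a, a), (19, 39, n, 16, a, w), (19, 39, n, 16, a, x), (19, 40, n, 25, t, a), (19, 40, n, 25, t, w), (19, 40, n, 25, t, x), (25, 13, w, 17, w, c), (25, 13, w, 17, w, p), (25, 25, w, 35, t, c), (25, 25, w, 35, t, p)}
(S ⨝ Q) ⋈ R (natural join on A): {(19, 24, n, 6, y, a, 34), (19, 24, n, 6, y, a, 36), (19, 24, n, 6, y, a, 38), (19, 24, n, 6, y, a, 39), (19, 24, n, 6, y, w, 34), (19, 24, n, 6, y, w, 36), (19, 24, n, 6, y, w, 38), (19, 24, n, 6, y, w, 39), (19, 24, n, 6, y, x, 34), (19, 24, n, 6, y, x, 36), (19, 24, n, 6, y, x, 38), (19, 24, n, 6, y, x, 39), (19, 32, n, 35, c, a, 34), (19, 32, n, 35, c, a, 36), (19, 32, n, 35, c, a, 38), (19, 32, n, 35, c, a, 39), (19, 32, n, 35, c, w, 34), (19, 32, n, 35, c, w, 36), (19, 32, n, 35, c, w, 38), (19, 32, n, 35, c, w, 39), (19, 32, n, 35, c, x, 34), (19, 32, n, 35, c, x, 36), (19, 32, n, 35, c, x, 38), (19, 32, n, 35, c, x, 39), (19, 39, n, 16, a, a, 34), (19, 39, n, 16, a, a, 36), (19, 39, n, 16, a, a, 38), (19, 39, n, 16, a, a, 39), (19, 39, n, 16, a, w, 34), (19, 39, n, 16, a, w, 36), (19, 39, n, 16, a, w, 38), (19, 39, n, 16, a, w, 39), (19, 39, n, 16, a, x, 34), (19, 39, n, 16, a, x, 36), (19, 39, n, 16, a, x, 38), (19, 39, n, 16, a, x, 39), (19, 40, n, 25, t, a, 34), (19, 40, n, 25, t, a, 36), (19, 40, n, 25, t, a, 38), (19, 40, n, 25, t, a, 39), (19, 40, n, 25, t, w, 34), (19, 40, n, 25, t, w, 36), (19, 40, n, 25, t, w, 38), (19, 40, n, 25, t, w, 39), (19, 40, n, 25, t, x, 34), (19, 40, n, 25, t, x, 36), (19, 40, n, 25, t, x, 38), (19, 40, n, 25, t, x, 39), (25, 13, w, 17, w, c, 21), (25, 13, w, 17, w, c, 24), (25, 13, w, 17, w, p, 21), (25, 13, w, 17, w, p, 24), (25, 25, w, 35, t, c, 21), (25, 25, w, 35, t, c, 24), (25, 25, w, 35, t, p, 21), (25, 25, w, 35, t, p, 24)}
π[D, E, A]: project onto (D, E, A) (50 duplicate(s) eliminated) → {(13, w, 25), (24, n, 19), (25, w, 25), (32, n, 19), (39, n, 19), (40, n, 19)}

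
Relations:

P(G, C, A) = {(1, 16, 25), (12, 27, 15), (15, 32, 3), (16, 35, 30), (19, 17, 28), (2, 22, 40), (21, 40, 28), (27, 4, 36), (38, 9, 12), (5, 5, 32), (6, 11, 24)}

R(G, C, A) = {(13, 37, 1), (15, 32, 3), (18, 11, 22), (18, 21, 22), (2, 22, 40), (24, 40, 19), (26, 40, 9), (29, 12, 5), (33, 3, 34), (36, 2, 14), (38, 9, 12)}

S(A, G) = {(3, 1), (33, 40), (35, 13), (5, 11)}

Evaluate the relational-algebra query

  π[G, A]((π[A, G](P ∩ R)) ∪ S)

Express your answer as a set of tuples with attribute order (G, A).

{(1, 3), (11, 5), (13, 35), (15, 3), (2, 40), (38, 12), (40, 33)}

Taking the intersection: {(15, 32, 3), (2, 22, 40), (38, 9, 12)}
π_{A, G} gives {(12, 38), (3, 15), (40, 2)}.
Taking the union: {(12, 38), (3, 1), (3, 15), (33, 40), (35, 13), (40, 2), (5, 11)}
π_{G, A} gives {(1, 3), (11, 5), (13, 35), (15, 3), (2, 40), (38, 12), (40, 33)}.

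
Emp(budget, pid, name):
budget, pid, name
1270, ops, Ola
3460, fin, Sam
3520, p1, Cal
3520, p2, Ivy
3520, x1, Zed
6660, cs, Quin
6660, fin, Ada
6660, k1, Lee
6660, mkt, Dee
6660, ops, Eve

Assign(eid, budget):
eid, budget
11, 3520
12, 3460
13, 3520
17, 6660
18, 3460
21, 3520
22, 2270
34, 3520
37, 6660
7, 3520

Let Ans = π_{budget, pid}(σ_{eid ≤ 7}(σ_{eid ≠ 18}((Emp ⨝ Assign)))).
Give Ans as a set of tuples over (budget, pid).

Joining Emp and Assign on budget yields {(3460, fin, Sam, 12), (3460, fin, Sam, 18), (3520, p1, Cal, 11), (3520, p1, Cal, 13), (3520, p1, Cal, 21), (3520, p1, Cal, 34), (3520, p1, Cal, 7), (3520, p2, Ivy, 11), (3520, p2, Ivy, 13), (3520, p2, Ivy, 21), (3520, p2, Ivy, 34), (3520, p2, Ivy, 7), (3520, x1, Zed, 11), (3520, x1, Zed, 13), (3520, x1, Zed, 21), (3520, x1, Zed, 34), (3520, x1, Zed, 7), (6660, cs, Quin, 17), (6660, cs, Quin, 37), (6660, fin, Ada, 17), (6660, fin, Ada, 37), (6660, k1, Lee, 17), (6660, k1, Lee, 37), (6660, mkt, Dee, 17), (6660, mkt, Dee, 37), (6660, ops, Eve, 17), (6660, ops, Eve, 37)}.
Selection eid ≠ 18: {(3460, fin, Sam, 12), (3520, p1, Cal, 11), (3520, p1, Cal, 13), (3520, p1, Cal, 21), (3520, p1, Cal, 34), (3520, p1, Cal, 7), (3520, p2, Ivy, 11), (3520, p2, Ivy, 13), (3520, p2, Ivy, 21), (3520, p2, Ivy, 34), (3520, p2, Ivy, 7), (3520, x1, Zed, 11), (3520, x1, Zed, 13), (3520, x1, Zed, 21), (3520, x1, Zed, 34), (3520, x1, Zed, 7), (6660, cs, Quin, 17), (6660, cs, Quin, 37), (6660, fin, Ada, 17), (6660, fin, Ada, 37), (6660, k1, Lee, 17), (6660, k1, Lee, 37), (6660, mkt, Dee, 17), (6660, mkt, Dee, 37), (6660, ops, Eve, 17), (6660, ops, Eve, 37)}
Selection eid ≤ 7: {(3520, p1, Cal, 7), (3520, p2, Ivy, 7), (3520, x1, Zed, 7)}
Projecting to budget, pid: {(3520, p1), (3520, p2), (3520, x1)}

{(3520, p1), (3520, p2), (3520, x1)}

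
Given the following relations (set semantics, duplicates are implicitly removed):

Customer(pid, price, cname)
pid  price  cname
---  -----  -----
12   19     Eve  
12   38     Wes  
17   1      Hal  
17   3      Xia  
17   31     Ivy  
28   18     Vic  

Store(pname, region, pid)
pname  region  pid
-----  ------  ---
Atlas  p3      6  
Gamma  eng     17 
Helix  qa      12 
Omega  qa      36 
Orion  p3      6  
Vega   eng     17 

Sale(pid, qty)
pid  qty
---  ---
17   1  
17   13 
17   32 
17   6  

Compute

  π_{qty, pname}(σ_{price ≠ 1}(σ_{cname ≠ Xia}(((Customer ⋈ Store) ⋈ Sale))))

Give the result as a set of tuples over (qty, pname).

Natural join on pid: {(12, 19, Eve, Helix, qa), (12, 38, Wes, Helix, qa), (17, 1, Hal, Gamma, eng), (17, 1, Hal, Vega, eng), (17, 3, Xia, Gamma, eng), (17, 3, Xia, Vega, eng), (17, 31, Ivy, Gamma, eng), (17, 31, Ivy, Vega, eng)}
Natural join on pid: {(17, 1, Hal, Gamma, eng, 1), (17, 1, Hal, Gamma, eng, 13), (17, 1, Hal, Gamma, eng, 32), (17, 1, Hal, Gamma, eng, 6), (17, 1, Hal, Vega, eng, 1), (17, 1, Hal, Vega, eng, 13), (17, 1, Hal, Vega, eng, 32), (17, 1, Hal, Vega, eng, 6), (17, 3, Xia, Gamma, eng, 1), (17, 3, Xia, Gamma, eng, 13), (17, 3, Xia, Gamma, eng, 32), (17, 3, Xia, Gamma, eng, 6), (17, 3, Xia, Vega, eng, 1), (17, 3, Xia, Vega, eng, 13), (17, 3, Xia, Vega, eng, 32), (17, 3, Xia, Vega, eng, 6), (17, 31, Ivy, Gamma, eng, 1), (17, 31, Ivy, Gamma, eng, 13), (17, 31, Ivy, Gamma, eng, 32), (17, 31, Ivy, Gamma, eng, 6), (17, 31, Ivy, Vega, eng, 1), (17, 31, Ivy, Vega, eng, 13), (17, 31, Ivy, Vega, eng, 32), (17, 31, Ivy, Vega, eng, 6)}
Filtering on cname ≠ Xia leaves {(17, 1, Hal, Gamma, eng, 1), (17, 1, Hal, Gamma, eng, 13), (17, 1, Hal, Gamma, eng, 32), (17, 1, Hal, Gamma, eng, 6), (17, 1, Hal, Vega, eng, 1), (17, 1, Hal, Vega, eng, 13), (17, 1, Hal, Vega, eng, 32), (17, 1, Hal, Vega, eng, 6), (17, 31, Ivy, Gamma, eng, 1), (17, 31, Ivy, Gamma, eng, 13), (17, 31, Ivy, Gamma, eng, 32), (17, 31, Ivy, Gamma, eng, 6), (17, 31, Ivy, Vega, eng, 1), (17, 31, Ivy, Vega, eng, 13), (17, 31, Ivy, Vega, eng, 32), (17, 31, Ivy, Vega, eng, 6)}.
Filtering on price ≠ 1 leaves {(17, 31, Ivy, Gamma, eng, 1), (17, 31, Ivy, Gamma, eng, 13), (17, 31, Ivy, Gamma, eng, 32), (17, 31, Ivy, Gamma, eng, 6), (17, 31, Ivy, Vega, eng, 1), (17, 31, Ivy, Vega, eng, 13), (17, 31, Ivy, Vega, eng, 32), (17, 31, Ivy, Vega, eng, 6)}.
Keep only column(s) qty, pname: {(1, Gamma), (1, Vega), (13, Gamma), (13, Vega), (32, Gamma), (32, Vega), (6, Gamma), (6, Vega)}

{(1, Gamma), (1, Vega), (13, Gamma), (13, Vega), (32, Gamma), (32, Vega), (6, Gamma), (6, Vega)}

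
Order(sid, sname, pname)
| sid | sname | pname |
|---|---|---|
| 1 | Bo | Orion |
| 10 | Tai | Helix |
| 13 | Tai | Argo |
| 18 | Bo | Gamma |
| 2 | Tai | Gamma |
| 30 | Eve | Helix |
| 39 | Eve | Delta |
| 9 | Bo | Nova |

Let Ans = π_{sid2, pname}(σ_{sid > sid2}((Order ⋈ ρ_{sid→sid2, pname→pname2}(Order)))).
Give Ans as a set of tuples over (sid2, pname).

{(1, Gamma), (1, Nova), (10, Argo), (2, Argo), (2, Helix), (30, Delta), (9, Gamma)}

ρ[sid→sid2, pname→pname2]: schema becomes (sid2, sname, pname2); tuples unchanged.
Natural join on sname: {(1, Bo, Orion, 1, Orion), (1, Bo, Orion, 18, Gamma), (1, Bo, Orion, 9, Nova), (10, Tai, Helix, 10, Helix), (10, Tai, Helix, 13, Argo), (10, Tai, Helix, 2, Gamma), (13, Tai, Argo, 10, Helix), (13, Tai, Argo, 13, Argo), (13, Tai, Argo, 2, Gamma), (18, Bo, Gamma, 1, Orion), (18, Bo, Gamma, 18, Gamma), (18, Bo, Gamma, 9, Nova), (2, Tai, Gamma, 10, Helix), (2, Tai, Gamma, 13, Argo), (2, Tai, Gamma, 2, Gamma), (30, Eve, Helix, 30, Helix), (30, Eve, Helix, 39, Delta), (39, Eve, Delta, 30, Helix), (39, Eve, Delta, 39, Delta), (9, Bo, Nova, 1, Orion), (9, Bo, Nova, 18, Gamma), (9, Bo, Nova, 9, Nova)}
Apply σ_{sid > sid2}; surviving tuples: {(10, Tai, Helix, 2, Gamma), (13, Tai, Argo, 10, Helix), (13, Tai, Argo, 2, Gamma), (18, Bo, Gamma, 1, Orion), (18, Bo, Gamma, 9, Nova), (39, Eve, Delta, 30, Helix), (9, Bo, Nova, 1, Orion)}
Keep only column(s) sid2, pname: {(1, Gamma), (1, Nova), (10, Argo), (2, Argo), (2, Helix), (30, Delta), (9, Gamma)}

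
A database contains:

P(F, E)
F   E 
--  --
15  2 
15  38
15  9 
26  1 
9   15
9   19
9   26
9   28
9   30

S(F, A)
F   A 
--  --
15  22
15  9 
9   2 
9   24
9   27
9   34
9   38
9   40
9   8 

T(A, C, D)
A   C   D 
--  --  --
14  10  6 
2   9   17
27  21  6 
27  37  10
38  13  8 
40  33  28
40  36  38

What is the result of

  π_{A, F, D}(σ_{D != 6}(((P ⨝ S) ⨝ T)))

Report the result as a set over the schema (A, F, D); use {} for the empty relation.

{(2, 9, 17), (27, 9, 10), (38, 9, 8), (40, 9, 28), (40, 9, 38)}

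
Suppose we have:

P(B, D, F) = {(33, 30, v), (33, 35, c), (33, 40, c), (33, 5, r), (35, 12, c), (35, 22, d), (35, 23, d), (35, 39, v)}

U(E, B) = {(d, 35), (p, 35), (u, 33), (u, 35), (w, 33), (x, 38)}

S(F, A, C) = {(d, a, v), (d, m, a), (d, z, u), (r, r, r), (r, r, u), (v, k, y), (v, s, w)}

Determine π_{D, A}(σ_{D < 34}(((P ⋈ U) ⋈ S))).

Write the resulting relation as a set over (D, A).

P ⋈ U (natural join on B): {(33, 30, v, u), (33, 30, v, w), (33, 35, c, u), (33, 35, c, w), (33, 40, c, u), (33, 40, c, w), (33, 5, r, u), (33, 5, r, w), (35, 12, c, d), (35, 12, c, p), (35, 12, c, u), (35, 22, d, d), (35, 22, d, p), (35, 22, d, u), (35, 23, d, d), (35, 23, d, p), (35, 23, d, u), (35, 39, v, d), (35, 39, v, p), (35, 39, v, u)}
(P ⋈ U) ⋈ S (natural join on F): {(33, 30, v, u, k, y), (33, 30, v, u, s, w), (33, 30, v, w, k, y), (33, 30, v, w, s, w), (33, 5, r, u, r, r), (33, 5, r, u, r, u), (33, 5, r, w, r, r), (33, 5, r, w, r, u), (35, 22, d, d, a, v), (35, 22, d, d, m, a), (35, 22, d, d, z, u), (35, 22, d, p, a, v), (35, 22, d, p, m, a), (35, 22, d, p, z, u), (35, 22, d, u, a, v), (35, 22, d, u, m, a), (35, 22, d, u, z, u), (35, 23, d, d, a, v), (35, 23, d, d, m, a), (35, 23, d, d, z, u), (35, 23, d, p, a, v), (35, 23, d, p, m, a), (35, 23, d, p, z, u), (35, 23, d, u, a, v), (35, 23, d, u, m, a), (35, 23, d, u, z, u), (35, 39, v, d, k, y), (35, 39, v, d, s, w), (35, 39, v, p, k, y), (35, 39, v, p, s, w), (35, 39, v, u, k, y), (35, 39, v, u, s, w)}
Selection D < 34: {(33, 30, v, u, k, y), (33, 30, v, u, s, w), (33, 30, v, w, k, y), (33, 30, v, w, s, w), (33, 5, r, u, r, r), (33, 5, r, u, r, u), (33, 5, r, w, r, r), (33, 5, r, w, r, u), (35, 22, d, d, a, v), (35, 22, d, d, m, a), (35, 22, d, d, z, u), (35, 22, d, p, a, v), (35, 22, d, p, m, a), (35, 22, d, p, z, u), (35, 22, d, u, a, v), (35, 22, d, u, m, a), (35, 22, d, u, z, u), (35, 23, d, d, a, v), (35, 23, d, d, m, a), (35, 23, d, d, z, u), (35, 23, d, p, a, v), (35, 23, d, p, m, a), (35, 23, d, p, z, u), (35, 23, d, u, a, v), (35, 23, d, u, m, a), (35, 23, d, u, z, u)}
π[D, A]: project onto (D, A) (17 duplicate(s) eliminated) → {(22, a), (22, m), (22, z), (23, a), (23, m), (23, z), (30, k), (30, s), (5, r)}

{(22, a), (22, m), (22, z), (23, a), (23, m), (23, z), (30, k), (30, s), (5, r)}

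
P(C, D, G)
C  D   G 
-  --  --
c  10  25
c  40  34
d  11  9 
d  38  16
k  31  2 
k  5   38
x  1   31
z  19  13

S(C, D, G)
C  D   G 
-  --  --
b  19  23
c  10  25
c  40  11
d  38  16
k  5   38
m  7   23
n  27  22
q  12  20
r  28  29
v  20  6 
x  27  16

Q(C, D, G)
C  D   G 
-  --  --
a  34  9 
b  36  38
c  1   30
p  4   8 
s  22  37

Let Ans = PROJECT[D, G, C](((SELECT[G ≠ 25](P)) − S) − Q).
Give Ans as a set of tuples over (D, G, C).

{(1, 31, x), (11, 9, d), (19, 13, z), (31, 2, k), (40, 34, c)}

Apply σ_{G ≠ 25}; surviving tuples: {(c, 40, 34), (d, 11, 9), (d, 38, 16), (k, 31, 2), (k, 5, 38), (x, 1, 31), (z, 19, 13)}
Set difference of the two operands is {(c, 40, 34), (d, 11, 9), (k, 31, 2), (x, 1, 31), (z, 19, 13)}.
Set difference of the two operands is {(c, 40, 34), (d, 11, 9), (k, 31, 2), (x, 1, 31), (z, 19, 13)}.
π[D, G, C]: project onto (D, G, C) → {(1, 31, x), (11, 9, d), (19, 13, z), (31, 2, k), (40, 34, c)}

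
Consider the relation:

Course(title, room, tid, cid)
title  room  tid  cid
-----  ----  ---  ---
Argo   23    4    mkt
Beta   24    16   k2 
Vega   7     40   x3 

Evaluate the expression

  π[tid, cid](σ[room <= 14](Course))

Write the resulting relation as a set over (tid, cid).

Selection room <= 14: {(Vega, 7, 40, x3)}
Projecting to tid, cid: {(40, x3)}

{(40, x3)}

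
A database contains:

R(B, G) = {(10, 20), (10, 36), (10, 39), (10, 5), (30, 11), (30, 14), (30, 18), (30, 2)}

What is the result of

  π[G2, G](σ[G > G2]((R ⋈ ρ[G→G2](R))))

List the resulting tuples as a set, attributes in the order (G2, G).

ρ[G→G2]: schema becomes (B, G2); tuples unchanged.
R ⋈ ρ[G→G2](R) (natural join on B): {(10, 20, 20), (10, 20, 36), (10, 20, 39), (10, 20, 5), (10, 36, 20), (10, 36, 36), (10, 36, 39), (10, 36, 5), (10, 39, 20), (10, 39, 36), (10, 39, 39), (10, 39, 5), (10, 5, 20), (10, 5, 36), (10, 5, 39), (10, 5, 5), (30, 11, 11), (30, 11, 14), (30, 11, 18), (30, 11, 2), (30, 14, 11), (30, 14, 14), (30, 14, 18), (30, 14, 2), (30, 18, 11), (30, 18, 14), (30, 18, 18), (30, 18, 2), (30, 2, 11), (30, 2, 14), (30, 2, 18), (30, 2, 2)}
Selection G > G2: {(10, 20, 5), (10, 36, 20), (10, 36, 5), (10, 39, 20), (10, 39, 36), (10, 39, 5), (30, 11, 2), (30, 14, 11), (30, 14, 2), (30, 18, 11), (30, 18, 14), (30, 18, 2)}
Keep only column(s) G2, G: {(11, 14), (11, 18), (14, 18), (2, 11), (2, 14), (2, 18), (20, 36), (20, 39), (36, 39), (5, 20), (5, 36), (5, 39)}

{(11, 14), (11, 18), (14, 18), (2, 11), (2, 14), (2, 18), (20, 36), (20, 39), (36, 39), (5, 20), (5, 36), (5, 39)}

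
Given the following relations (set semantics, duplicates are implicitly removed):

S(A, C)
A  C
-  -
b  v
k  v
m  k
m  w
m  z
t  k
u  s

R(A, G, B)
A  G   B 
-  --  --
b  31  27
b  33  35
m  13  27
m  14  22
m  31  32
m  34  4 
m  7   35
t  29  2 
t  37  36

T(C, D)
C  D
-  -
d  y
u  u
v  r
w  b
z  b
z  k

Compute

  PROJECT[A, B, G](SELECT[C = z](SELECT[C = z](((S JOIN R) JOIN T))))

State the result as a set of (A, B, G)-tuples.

{(m, 22, 14), (m, 27, 13), (m, 32, 31), (m, 35, 7), (m, 4, 34)}

Natural join on A: {(b, v, 31, 27), (b, v, 33, 35), (m, k, 13, 27), (m, k, 14, 22), (m, k, 31, 32), (m, k, 34, 4), (m, k, 7, 35), (m, w, 13, 27), (m, w, 14, 22), (m, w, 31, 32), (m, w, 34, 4), (m, w, 7, 35), (m, z, 13, 27), (m, z, 14, 22), (m, z, 31, 32), (m, z, 34, 4), (m, z, 7, 35), (t, k, 29, 2), (t, k, 37, 36)}
Natural join on C: {(b, v, 31, 27, r), (b, v, 33, 35, r), (m, w, 13, 27, b), (m, w, 14, 22, b), (m, w, 31, 32, b), (m, w, 34, 4, b), (m, w, 7, 35, b), (m, z, 13, 27, b), (m, z, 13, 27, k), (m, z, 14, 22, b), (m, z, 14, 22, k), (m, z, 31, 32, b), (m, z, 31, 32, k), (m, z, 34, 4, b), (m, z, 34, 4, k), (m, z, 7, 35, b), (m, z, 7, 35, k)}
Apply σ_{C = z}; surviving tuples: {(m, z, 13, 27, b), (m, z, 13, 27, k), (m, z, 14, 22, b), (m, z, 14, 22, k), (m, z, 31, 32, b), (m, z, 31, 32, k), (m, z, 34, 4, b), (m, z, 34, 4, k), (m, z, 7, 35, b), (m, z, 7, 35, k)}
Apply σ_{C = z}; surviving tuples: {(m, z, 13, 27, b), (m, z, 13, 27, k), (m, z, 14, 22, b), (m, z, 14, 22, k), (m, z, 31, 32, b), (m, z, 31, 32, k), (m, z, 34, 4, b), (m, z, 34, 4, k), (m, z, 7, 35, b), (m, z, 7, 35, k)}
Projecting to A, B, G (5 duplicate(s) eliminated): {(m, 22, 14), (m, 27, 13), (m, 32, 31), (m, 35, 7), (m, 4, 34)}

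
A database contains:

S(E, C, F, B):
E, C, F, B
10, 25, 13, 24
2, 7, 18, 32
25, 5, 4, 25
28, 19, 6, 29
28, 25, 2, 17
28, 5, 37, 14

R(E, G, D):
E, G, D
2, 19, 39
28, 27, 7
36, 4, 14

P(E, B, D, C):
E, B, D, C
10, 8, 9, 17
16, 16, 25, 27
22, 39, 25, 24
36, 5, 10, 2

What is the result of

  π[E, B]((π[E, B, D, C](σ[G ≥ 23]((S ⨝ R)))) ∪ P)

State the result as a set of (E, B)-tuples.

{(10, 8), (16, 16), (22, 39), (28, 14), (28, 17), (28, 29), (36, 5)}

S ⋈ R (natural join on E): {(2, 7, 18, 32, 19, 39), (28, 19, 6, 29, 27, 7), (28, 25, 2, 17, 27, 7), (28, 5, 37, 14, 27, 7)}
Selection G ≥ 23: {(28, 19, 6, 29, 27, 7), (28, 25, 2, 17, 27, 7), (28, 5, 37, 14, 27, 7)}
Keep only column(s) E, B, D, C: {(28, 14, 7, 5), (28, 17, 7, 25), (28, 29, 7, 19)}
Union: {(28, 14, 7, 5), (28, 17, 7, 25), (28, 29, 7, 19)} with {(10, 8, 9, 17), (16, 16, 25, 27), (22, 39, 25, 24), (36, 5, 10, 2)} → {(10, 8, 9, 17), (16, 16, 25, 27), (22, 39, 25, 24), (28, 14, 7, 5), (28, 17, 7, 25), (28, 29, 7, 19), (36, 5, 10, 2)}
Keep only column(s) E, B: {(10, 8), (16, 16), (22, 39), (28, 14), (28, 17), (28, 29), (36, 5)}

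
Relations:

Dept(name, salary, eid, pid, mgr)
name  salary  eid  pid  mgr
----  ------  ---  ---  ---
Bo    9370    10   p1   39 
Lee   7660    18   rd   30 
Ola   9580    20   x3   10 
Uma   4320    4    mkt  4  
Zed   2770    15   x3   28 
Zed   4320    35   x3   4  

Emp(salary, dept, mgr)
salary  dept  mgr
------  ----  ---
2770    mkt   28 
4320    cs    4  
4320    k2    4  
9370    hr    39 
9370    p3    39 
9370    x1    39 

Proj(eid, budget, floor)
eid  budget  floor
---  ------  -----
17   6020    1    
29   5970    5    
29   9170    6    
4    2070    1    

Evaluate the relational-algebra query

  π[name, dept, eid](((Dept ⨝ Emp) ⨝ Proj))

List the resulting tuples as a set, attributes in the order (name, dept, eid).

Natural join on salary, mgr: {(Bo, 9370, 10, p1, 39, hr), (Bo, 9370, 10, p1, 39, p3), (Bo, 9370, 10, p1, 39, x1), (Uma, 4320, 4, mkt, 4, cs), (Uma, 4320, 4, mkt, 4, k2), (Zed, 2770, 15, x3, 28, mkt), (Zed, 4320, 35, x3, 4, cs), (Zed, 4320, 35, x3, 4, k2)}
Natural join on eid: {(Uma, 4320, 4, mkt, 4, cs, 2070, 1), (Uma, 4320, 4, mkt, 4, k2, 2070, 1)}
Projecting to name, dept, eid: {(Uma, cs, 4), (Uma, k2, 4)}

{(Uma, cs, 4), (Uma, k2, 4)}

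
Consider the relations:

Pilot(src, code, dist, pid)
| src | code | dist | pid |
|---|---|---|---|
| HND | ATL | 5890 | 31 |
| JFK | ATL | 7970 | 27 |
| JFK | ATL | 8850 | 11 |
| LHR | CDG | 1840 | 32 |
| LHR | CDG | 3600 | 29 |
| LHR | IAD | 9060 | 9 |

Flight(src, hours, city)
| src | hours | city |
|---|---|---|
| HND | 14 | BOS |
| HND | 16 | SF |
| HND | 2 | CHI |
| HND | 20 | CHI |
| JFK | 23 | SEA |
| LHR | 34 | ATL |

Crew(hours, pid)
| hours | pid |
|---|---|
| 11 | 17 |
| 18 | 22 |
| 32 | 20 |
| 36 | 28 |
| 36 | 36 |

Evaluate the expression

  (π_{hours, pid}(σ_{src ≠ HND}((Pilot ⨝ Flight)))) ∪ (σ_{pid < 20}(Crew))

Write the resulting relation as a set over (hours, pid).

{(11, 17), (23, 11), (23, 27), (34, 29), (34, 32), (34, 9)}

Joining Pilot and Flight on src yields {(HND, ATL, 5890, 31, 14, BOS), (HND, ATL, 5890, 31, 16, SF), (HND, ATL, 5890, 31, 2, CHI), (HND, ATL, 5890, 31, 20, CHI), (JFK, ATL, 7970, 27, 23, SEA), (JFK, ATL, 8850, 11, 23, SEA), (LHR, CDG, 1840, 32, 34, ATL), (LHR, CDG, 3600, 29, 34, ATL), (LHR, IAD, 9060, 9, 34, ATL)}.
Filtering on src ≠ HND leaves {(JFK, ATL, 7970, 27, 23, SEA), (JFK, ATL, 8850, 11, 23, SEA), (LHR, CDG, 1840, 32, 34, ATL), (LHR, CDG, 3600, 29, 34, ATL), (LHR, IAD, 9060, 9, 34, ATL)}.
Keep only column(s) hours, pid: {(23, 11), (23, 27), (34, 29), (34, 32), (34, 9)}
Filtering on pid < 20 leaves {(11, 17)}.
Union: {(23, 11), (23, 27), (34, 29), (34, 32), (34, 9)} with {(11, 17)} → {(11, 17), (23, 11), (23, 27), (34, 29), (34, 32), (34, 9)}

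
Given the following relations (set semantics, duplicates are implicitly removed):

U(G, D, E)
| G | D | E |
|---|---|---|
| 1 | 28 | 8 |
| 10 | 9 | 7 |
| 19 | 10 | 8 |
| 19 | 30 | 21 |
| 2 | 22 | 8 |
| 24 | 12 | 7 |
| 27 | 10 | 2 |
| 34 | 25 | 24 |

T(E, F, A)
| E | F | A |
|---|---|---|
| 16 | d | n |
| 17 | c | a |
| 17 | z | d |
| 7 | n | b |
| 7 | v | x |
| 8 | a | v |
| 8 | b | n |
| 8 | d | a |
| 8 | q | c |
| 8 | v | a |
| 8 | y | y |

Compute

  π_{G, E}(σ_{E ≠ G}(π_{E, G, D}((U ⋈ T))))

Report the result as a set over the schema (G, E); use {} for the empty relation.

{(1, 8), (10, 7), (19, 8), (2, 8), (24, 7)}

Joining U and T on E yields {(1, 28, 8, a, v), (1, 28, 8, b, n), (1, 28, 8, d, a), (1, 28, 8, q, c), (1, 28, 8, v, a), (1, 28, 8, y, y), (10, 9, 7, n, b), (10, 9, 7, v, x), (19, 10, 8, a, v), (19, 10, 8, b, n), (19, 10, 8, d, a), (19, 10, 8, q, c), (19, 10, 8, v, a), (19, 10, 8, y, y), (2, 22, 8, a, v), (2, 22, 8, b, n), (2, 22, 8, d, a), (2, 22, 8, q, c), (2, 22, 8, v, a), (2, 22, 8, y, y), (24, 12, 7, n, b), (24, 12, 7, v, x)}.
π[E, G, D]: project onto (E, G, D) (17 duplicate(s) eliminated) → {(7, 10, 9), (7, 24, 12), (8, 1, 28), (8, 19, 10), (8, 2, 22)}
Filtering on E ≠ G leaves {(7, 10, 9), (7, 24, 12), (8, 1, 28), (8, 19, 10), (8, 2, 22)}.
π[G, E]: project onto (G, E) → {(1, 8), (10, 7), (19, 8), (2, 8), (24, 7)}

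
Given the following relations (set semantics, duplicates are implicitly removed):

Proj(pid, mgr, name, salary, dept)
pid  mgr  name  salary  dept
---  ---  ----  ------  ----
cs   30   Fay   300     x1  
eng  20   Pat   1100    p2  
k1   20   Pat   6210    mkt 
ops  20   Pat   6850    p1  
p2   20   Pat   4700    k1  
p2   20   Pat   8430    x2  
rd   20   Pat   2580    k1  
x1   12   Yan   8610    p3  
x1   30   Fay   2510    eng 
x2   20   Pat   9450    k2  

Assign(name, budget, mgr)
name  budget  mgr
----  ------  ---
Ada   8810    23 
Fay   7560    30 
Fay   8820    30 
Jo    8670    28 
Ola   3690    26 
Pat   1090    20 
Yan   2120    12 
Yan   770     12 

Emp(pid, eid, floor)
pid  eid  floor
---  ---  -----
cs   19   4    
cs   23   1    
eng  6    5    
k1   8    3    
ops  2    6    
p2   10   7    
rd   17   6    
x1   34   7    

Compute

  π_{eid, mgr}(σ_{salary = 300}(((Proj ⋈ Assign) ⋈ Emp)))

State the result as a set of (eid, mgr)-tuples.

{(19, 30), (23, 30)}

Proj ⋈ Assign (natural join on mgr, name): {(cs, 30, Fay, 300, x1, 7560), (cs, 30, Fay, 300, x1, 8820), (eng, 20, Pat, 1100, p2, 1090), (k1, 20, Pat, 6210, mkt, 1090), (ops, 20, Pat, 6850, p1, 1090), (p2, 20, Pat, 4700, k1, 1090), (p2, 20, Pat, 8430, x2, 1090), (rd, 20, Pat, 2580, k1, 1090), (x1, 12, Yan, 8610, p3, 2120), (x1, 12, Yan, 8610, p3, 770), (x1, 30, Fay, 2510, eng, 7560), (x1, 30, Fay, 2510, eng, 8820), (x2, 20, Pat, 9450, k2, 1090)}
(Proj ⋈ Assign) ⋈ Emp (natural join on pid): {(cs, 30, Fay, 300, x1, 7560, 19, 4), (cs, 30, Fay, 300, x1, 7560, 23, 1), (cs, 30, Fay, 300, x1, 8820, 19, 4), (cs, 30, Fay, 300, x1, 8820, 23, 1), (eng, 20, Pat, 1100, p2, 1090, 6, 5), (k1, 20, Pat, 6210, mkt, 1090, 8, 3), (ops, 20, Pat, 6850, p1, 1090, 2, 6), (p2, 20, Pat, 4700, k1, 1090, 10, 7), (p2, 20, Pat, 8430, x2, 1090, 10, 7), (rd, 20, Pat, 2580, k1, 1090, 17, 6), (x1, 12, Yan, 8610, p3, 2120, 34, 7), (x1, 12, Yan, 8610, p3, 770, 34, 7), (x1, 30, Fay, 2510, eng, 7560, 34, 7), (x1, 30, Fay, 2510, eng, 8820, 34, 7)}
Apply σ_{salary = 300}; surviving tuples: {(cs, 30, Fay, 300, x1, 7560, 19, 4), (cs, 30, Fay, 300, x1, 7560, 23, 1), (cs, 30, Fay, 300, x1, 8820, 19, 4), (cs, 30, Fay, 300, x1, 8820, 23, 1)}
π_{eid, mgr} gives {(19, 30), (23, 30)} (2 duplicate(s) eliminated).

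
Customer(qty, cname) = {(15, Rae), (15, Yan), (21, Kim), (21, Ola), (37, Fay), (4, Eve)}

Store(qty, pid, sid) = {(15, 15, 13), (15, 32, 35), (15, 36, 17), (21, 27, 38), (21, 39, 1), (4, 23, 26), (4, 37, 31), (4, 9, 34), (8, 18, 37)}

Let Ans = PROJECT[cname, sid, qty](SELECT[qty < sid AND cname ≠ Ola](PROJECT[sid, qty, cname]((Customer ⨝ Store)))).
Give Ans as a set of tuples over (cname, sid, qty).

Natural join on qty: {(15, Rae, 15, 13), (15, Rae, 32, 35), (15, Rae, 36, 17), (15, Yan, 15, 13), (15, Yan, 32, 35), (15, Yan, 36, 17), (21, Kim, 27, 38), (21, Kim, 39, 1), (21, Ola, 27, 38), (21, Ola, 39, 1), (4, Eve, 23, 26), (4, Eve, 37, 31), (4, Eve, 9, 34)}
π_{sid, qty, cname} gives {(1, 21, Kim), (1, 21, Ola), (13, 15, Rae), (13, 15, Yan), (17, 15, Rae), (17, 15, Yan), (26, 4, Eve), (31, 4, Eve), (34, 4, Eve), (35, 15, Rae), (35, 15, Yan), (38, 21, Kim), (38, 21, Ola)}.
Filtering on qty < sid AND cname ≠ Ola leaves {(17, 15, Rae), (17, 15, Yan), (26, 4, Eve), (31, 4, Eve), (34, 4, Eve), (35, 15, Rae), (35, 15, Yan), (38, 21, Kim)}.
π_{cname, sid, qty} gives {(Eve, 26, 4), (Eve, 31, 4), (Eve, 34, 4), (Kim, 38, 21), (Rae, 17, 15), (Rae, 35, 15), (Yan, 17, 15), (Yan, 35, 15)}.

{(Eve, 26, 4), (Eve, 31, 4), (Eve, 34, 4), (Kim, 38, 21), (Rae, 17, 15), (Rae, 35, 15), (Yan, 17, 15), (Yan, 35, 15)}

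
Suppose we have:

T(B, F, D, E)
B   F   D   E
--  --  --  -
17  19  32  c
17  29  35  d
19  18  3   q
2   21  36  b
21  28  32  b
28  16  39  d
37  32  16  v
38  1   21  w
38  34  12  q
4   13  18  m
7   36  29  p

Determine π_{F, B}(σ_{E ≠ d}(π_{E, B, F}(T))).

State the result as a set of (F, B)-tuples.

{(1, 38), (13, 4), (18, 19), (19, 17), (21, 2), (28, 21), (32, 37), (34, 38), (36, 7)}

π[E, B, F]: project onto (E, B, F) → {(b, 2, 21), (b, 21, 28), (c, 17, 19), (d, 17, 29), (d, 28, 16), (m, 4, 13), (p, 7, 36), (q, 19, 18), (q, 38, 34), (v, 37, 32), (w, 38, 1)}
Selection E ≠ d: {(b, 2, 21), (b, 21, 28), (c, 17, 19), (m, 4, 13), (p, 7, 36), (q, 19, 18), (q, 38, 34), (v, 37, 32), (w, 38, 1)}
π[F, B]: project onto (F, B) → {(1, 38), (13, 4), (18, 19), (19, 17), (21, 2), (28, 21), (32, 37), (34, 38), (36, 7)}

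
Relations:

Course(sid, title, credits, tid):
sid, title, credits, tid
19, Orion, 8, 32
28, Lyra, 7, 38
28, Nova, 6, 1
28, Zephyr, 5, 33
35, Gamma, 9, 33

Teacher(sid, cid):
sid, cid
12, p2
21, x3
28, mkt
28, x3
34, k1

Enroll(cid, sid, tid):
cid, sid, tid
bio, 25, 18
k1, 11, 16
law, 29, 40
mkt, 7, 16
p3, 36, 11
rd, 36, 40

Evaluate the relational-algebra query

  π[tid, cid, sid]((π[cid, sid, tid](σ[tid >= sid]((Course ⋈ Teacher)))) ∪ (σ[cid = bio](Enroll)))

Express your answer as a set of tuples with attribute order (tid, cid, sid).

{(18, bio, 25), (33, mkt, 28), (33, x3, 28), (38, mkt, 28), (38, x3, 28)}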